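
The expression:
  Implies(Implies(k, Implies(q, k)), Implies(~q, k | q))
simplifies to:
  k | q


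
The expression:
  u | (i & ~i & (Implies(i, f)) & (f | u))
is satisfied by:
  {u: True}


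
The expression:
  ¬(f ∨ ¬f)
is never true.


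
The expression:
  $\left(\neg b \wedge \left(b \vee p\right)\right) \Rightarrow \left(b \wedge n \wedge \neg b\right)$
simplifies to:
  $b \vee \neg p$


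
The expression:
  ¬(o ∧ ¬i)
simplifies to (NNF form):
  i ∨ ¬o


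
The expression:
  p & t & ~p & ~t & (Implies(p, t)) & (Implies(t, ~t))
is never true.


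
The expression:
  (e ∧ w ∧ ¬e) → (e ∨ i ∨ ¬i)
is always true.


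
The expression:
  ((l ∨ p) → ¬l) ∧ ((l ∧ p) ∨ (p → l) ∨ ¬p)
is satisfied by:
  {p: False, l: False}


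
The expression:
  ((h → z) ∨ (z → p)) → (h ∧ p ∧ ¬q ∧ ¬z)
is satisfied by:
  {h: True, p: True, q: False, z: False}


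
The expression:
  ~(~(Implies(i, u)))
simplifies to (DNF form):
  u | ~i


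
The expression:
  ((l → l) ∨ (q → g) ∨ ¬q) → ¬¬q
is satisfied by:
  {q: True}


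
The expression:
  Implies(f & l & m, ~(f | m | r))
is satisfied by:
  {l: False, m: False, f: False}
  {f: True, l: False, m: False}
  {m: True, l: False, f: False}
  {f: True, m: True, l: False}
  {l: True, f: False, m: False}
  {f: True, l: True, m: False}
  {m: True, l: True, f: False}


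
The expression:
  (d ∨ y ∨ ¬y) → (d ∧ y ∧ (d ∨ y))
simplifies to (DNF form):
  d ∧ y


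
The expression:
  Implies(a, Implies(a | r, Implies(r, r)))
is always true.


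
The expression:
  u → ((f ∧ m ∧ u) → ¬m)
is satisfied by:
  {u: False, m: False, f: False}
  {f: True, u: False, m: False}
  {m: True, u: False, f: False}
  {f: True, m: True, u: False}
  {u: True, f: False, m: False}
  {f: True, u: True, m: False}
  {m: True, u: True, f: False}


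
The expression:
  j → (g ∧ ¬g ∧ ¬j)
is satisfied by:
  {j: False}


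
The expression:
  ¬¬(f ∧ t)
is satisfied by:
  {t: True, f: True}


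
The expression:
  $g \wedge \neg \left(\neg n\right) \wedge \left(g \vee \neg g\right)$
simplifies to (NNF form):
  $g \wedge n$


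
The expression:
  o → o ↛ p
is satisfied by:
  {p: False, o: False}
  {o: True, p: False}
  {p: True, o: False}


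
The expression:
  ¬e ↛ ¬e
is never true.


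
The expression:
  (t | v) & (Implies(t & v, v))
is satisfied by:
  {t: True, v: True}
  {t: True, v: False}
  {v: True, t: False}


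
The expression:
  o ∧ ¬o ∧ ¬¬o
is never true.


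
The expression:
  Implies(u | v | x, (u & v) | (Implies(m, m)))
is always true.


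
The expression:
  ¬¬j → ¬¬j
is always true.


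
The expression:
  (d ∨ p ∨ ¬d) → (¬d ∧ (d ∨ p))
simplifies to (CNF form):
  p ∧ ¬d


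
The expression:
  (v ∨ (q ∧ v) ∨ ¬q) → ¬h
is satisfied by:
  {q: True, h: False, v: False}
  {q: False, h: False, v: False}
  {v: True, q: True, h: False}
  {v: True, q: False, h: False}
  {h: True, q: True, v: False}


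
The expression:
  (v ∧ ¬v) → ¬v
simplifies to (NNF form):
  True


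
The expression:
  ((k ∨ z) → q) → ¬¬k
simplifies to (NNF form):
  k ∨ (z ∧ ¬q)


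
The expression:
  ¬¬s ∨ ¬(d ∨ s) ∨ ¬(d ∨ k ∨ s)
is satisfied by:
  {s: True, d: False}
  {d: False, s: False}
  {d: True, s: True}


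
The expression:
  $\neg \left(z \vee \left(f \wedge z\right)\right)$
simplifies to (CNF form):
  $\neg z$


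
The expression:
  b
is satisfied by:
  {b: True}


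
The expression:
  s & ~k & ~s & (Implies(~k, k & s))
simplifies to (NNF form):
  False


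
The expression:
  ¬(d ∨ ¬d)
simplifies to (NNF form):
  False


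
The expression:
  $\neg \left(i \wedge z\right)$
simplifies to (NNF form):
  $\neg i \vee \neg z$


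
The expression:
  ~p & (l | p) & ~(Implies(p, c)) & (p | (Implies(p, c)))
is never true.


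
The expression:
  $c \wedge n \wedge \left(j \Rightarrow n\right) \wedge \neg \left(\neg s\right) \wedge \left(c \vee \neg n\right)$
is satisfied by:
  {c: True, s: True, n: True}


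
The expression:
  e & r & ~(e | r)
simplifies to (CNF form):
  False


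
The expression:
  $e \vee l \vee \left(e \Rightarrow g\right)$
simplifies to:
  $\text{True}$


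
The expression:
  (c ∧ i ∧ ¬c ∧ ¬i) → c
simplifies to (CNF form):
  True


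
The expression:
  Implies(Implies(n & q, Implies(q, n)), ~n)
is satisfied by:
  {n: False}


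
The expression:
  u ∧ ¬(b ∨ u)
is never true.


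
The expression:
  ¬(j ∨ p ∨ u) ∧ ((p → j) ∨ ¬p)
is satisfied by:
  {u: False, p: False, j: False}


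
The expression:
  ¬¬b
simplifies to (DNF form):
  b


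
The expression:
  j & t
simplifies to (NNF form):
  j & t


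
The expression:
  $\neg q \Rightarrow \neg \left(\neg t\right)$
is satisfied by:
  {t: True, q: True}
  {t: True, q: False}
  {q: True, t: False}


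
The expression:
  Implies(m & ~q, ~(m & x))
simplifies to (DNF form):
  q | ~m | ~x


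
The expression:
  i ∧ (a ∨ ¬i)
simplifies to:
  a ∧ i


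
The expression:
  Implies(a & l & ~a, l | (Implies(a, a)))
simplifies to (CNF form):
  True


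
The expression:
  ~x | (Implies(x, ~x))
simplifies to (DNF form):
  ~x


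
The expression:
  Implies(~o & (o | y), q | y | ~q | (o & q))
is always true.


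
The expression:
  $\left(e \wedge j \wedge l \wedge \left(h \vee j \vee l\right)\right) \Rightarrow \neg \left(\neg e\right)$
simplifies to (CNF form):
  $\text{True}$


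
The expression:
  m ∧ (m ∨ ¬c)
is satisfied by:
  {m: True}


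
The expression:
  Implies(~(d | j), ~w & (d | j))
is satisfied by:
  {d: True, j: True}
  {d: True, j: False}
  {j: True, d: False}


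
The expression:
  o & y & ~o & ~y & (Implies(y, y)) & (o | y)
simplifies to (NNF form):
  False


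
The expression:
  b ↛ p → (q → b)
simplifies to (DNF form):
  True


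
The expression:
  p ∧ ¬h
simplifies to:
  p ∧ ¬h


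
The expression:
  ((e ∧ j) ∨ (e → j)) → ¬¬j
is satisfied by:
  {e: True, j: True}
  {e: True, j: False}
  {j: True, e: False}


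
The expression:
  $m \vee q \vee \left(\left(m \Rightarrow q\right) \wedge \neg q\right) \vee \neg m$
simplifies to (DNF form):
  $\text{True}$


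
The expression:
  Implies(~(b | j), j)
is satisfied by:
  {b: True, j: True}
  {b: True, j: False}
  {j: True, b: False}


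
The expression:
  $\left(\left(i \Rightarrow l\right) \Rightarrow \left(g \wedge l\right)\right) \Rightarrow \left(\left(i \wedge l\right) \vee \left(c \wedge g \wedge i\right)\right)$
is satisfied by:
  {c: True, g: False, i: False, l: False}
  {c: False, g: False, i: False, l: False}
  {g: True, c: True, l: False, i: False}
  {g: True, l: False, c: False, i: False}
  {l: True, c: True, g: False, i: False}
  {l: True, c: False, g: False, i: False}
  {i: True, g: True, c: True, l: False}
  {l: True, i: True, c: True, g: False}
  {l: True, i: True, c: False, g: False}
  {l: True, i: True, g: True, c: True}
  {l: True, i: True, g: True, c: False}


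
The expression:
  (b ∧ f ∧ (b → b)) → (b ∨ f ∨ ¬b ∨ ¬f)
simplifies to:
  True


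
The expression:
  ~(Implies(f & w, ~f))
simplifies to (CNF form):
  f & w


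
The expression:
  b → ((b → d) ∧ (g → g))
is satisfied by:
  {d: True, b: False}
  {b: False, d: False}
  {b: True, d: True}


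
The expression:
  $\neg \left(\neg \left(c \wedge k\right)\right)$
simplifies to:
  $c \wedge k$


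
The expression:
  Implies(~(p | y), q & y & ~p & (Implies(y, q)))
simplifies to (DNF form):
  p | y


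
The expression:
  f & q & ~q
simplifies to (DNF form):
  False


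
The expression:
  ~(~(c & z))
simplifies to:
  c & z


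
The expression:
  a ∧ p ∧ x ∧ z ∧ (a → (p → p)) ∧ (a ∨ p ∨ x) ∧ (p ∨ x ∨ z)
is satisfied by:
  {a: True, z: True, p: True, x: True}


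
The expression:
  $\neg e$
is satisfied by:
  {e: False}


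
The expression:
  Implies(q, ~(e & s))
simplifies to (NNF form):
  ~e | ~q | ~s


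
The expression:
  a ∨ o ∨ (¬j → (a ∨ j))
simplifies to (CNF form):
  a ∨ j ∨ o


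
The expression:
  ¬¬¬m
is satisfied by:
  {m: False}


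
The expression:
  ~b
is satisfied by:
  {b: False}


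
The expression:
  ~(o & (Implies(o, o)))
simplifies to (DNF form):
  ~o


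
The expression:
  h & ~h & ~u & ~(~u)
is never true.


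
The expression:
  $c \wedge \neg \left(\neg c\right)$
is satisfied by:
  {c: True}


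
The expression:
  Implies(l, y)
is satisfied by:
  {y: True, l: False}
  {l: False, y: False}
  {l: True, y: True}


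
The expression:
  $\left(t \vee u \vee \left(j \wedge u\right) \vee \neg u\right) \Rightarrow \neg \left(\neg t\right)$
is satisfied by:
  {t: True}


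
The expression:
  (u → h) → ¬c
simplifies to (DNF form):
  (u ∧ ¬h) ∨ ¬c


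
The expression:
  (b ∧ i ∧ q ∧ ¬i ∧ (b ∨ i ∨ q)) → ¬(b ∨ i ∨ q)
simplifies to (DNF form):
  True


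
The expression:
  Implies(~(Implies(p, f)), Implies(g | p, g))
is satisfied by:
  {g: True, f: True, p: False}
  {g: True, p: False, f: False}
  {f: True, p: False, g: False}
  {f: False, p: False, g: False}
  {g: True, f: True, p: True}
  {g: True, p: True, f: False}
  {f: True, p: True, g: False}


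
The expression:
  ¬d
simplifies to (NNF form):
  ¬d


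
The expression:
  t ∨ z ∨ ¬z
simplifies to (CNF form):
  True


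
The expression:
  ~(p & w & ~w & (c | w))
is always true.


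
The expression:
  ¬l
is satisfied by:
  {l: False}


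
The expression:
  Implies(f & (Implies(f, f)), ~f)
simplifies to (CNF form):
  ~f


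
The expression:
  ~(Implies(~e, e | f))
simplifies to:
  ~e & ~f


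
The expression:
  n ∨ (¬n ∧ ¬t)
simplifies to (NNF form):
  n ∨ ¬t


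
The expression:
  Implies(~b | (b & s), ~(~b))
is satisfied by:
  {b: True}


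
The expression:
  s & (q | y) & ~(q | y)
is never true.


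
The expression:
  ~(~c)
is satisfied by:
  {c: True}


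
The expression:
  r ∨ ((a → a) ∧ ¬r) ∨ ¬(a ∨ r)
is always true.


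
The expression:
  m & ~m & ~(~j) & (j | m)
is never true.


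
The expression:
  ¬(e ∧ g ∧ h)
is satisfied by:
  {h: False, e: False, g: False}
  {g: True, h: False, e: False}
  {e: True, h: False, g: False}
  {g: True, e: True, h: False}
  {h: True, g: False, e: False}
  {g: True, h: True, e: False}
  {e: True, h: True, g: False}


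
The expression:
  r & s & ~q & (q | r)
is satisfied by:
  {r: True, s: True, q: False}


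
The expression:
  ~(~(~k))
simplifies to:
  ~k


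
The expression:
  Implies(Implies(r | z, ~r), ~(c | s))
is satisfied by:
  {r: True, s: False, c: False}
  {r: True, c: True, s: False}
  {r: True, s: True, c: False}
  {r: True, c: True, s: True}
  {c: False, s: False, r: False}


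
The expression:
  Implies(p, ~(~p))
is always true.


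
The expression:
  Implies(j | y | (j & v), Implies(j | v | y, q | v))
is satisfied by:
  {q: True, v: True, y: False, j: False}
  {j: True, q: True, v: True, y: False}
  {q: True, v: True, y: True, j: False}
  {j: True, q: True, v: True, y: True}
  {q: True, y: False, v: False, j: False}
  {q: True, j: True, y: False, v: False}
  {q: True, y: True, v: False, j: False}
  {q: True, j: True, y: True, v: False}
  {v: True, j: False, y: False, q: False}
  {j: True, v: True, y: False, q: False}
  {v: True, y: True, j: False, q: False}
  {j: True, v: True, y: True, q: False}
  {j: False, y: False, v: False, q: False}


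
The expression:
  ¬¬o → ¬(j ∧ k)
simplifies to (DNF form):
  ¬j ∨ ¬k ∨ ¬o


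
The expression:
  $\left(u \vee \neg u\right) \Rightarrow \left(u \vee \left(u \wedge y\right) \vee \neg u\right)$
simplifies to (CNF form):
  $\text{True}$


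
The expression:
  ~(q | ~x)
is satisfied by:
  {x: True, q: False}


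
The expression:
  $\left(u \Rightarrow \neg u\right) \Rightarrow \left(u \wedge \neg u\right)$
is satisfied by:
  {u: True}


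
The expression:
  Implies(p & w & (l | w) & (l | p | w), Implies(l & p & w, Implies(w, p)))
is always true.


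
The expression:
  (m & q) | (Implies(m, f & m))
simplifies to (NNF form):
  f | q | ~m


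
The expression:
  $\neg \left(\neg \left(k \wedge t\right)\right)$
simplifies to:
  $k \wedge t$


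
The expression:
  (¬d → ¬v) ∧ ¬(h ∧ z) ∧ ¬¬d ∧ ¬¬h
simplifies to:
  d ∧ h ∧ ¬z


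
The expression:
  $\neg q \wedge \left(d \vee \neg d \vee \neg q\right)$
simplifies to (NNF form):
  $\neg q$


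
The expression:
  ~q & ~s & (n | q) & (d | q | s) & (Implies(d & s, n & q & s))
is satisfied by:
  {d: True, n: True, q: False, s: False}


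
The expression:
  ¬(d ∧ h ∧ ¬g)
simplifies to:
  g ∨ ¬d ∨ ¬h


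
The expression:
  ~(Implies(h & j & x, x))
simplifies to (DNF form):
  False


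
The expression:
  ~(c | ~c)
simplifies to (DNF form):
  False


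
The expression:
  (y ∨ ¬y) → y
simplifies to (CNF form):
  y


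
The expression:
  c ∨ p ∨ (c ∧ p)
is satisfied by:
  {c: True, p: True}
  {c: True, p: False}
  {p: True, c: False}


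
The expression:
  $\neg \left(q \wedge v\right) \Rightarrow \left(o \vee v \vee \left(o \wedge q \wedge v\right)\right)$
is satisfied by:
  {o: True, v: True}
  {o: True, v: False}
  {v: True, o: False}


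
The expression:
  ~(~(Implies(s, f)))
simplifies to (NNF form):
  f | ~s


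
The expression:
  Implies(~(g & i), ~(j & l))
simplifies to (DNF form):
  ~j | ~l | (g & i)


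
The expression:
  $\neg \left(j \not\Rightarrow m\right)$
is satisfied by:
  {m: True, j: False}
  {j: False, m: False}
  {j: True, m: True}


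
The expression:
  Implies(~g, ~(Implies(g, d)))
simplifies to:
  g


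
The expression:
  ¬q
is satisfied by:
  {q: False}


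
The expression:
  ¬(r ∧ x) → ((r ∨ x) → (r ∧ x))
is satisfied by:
  {x: False, r: False}
  {r: True, x: True}


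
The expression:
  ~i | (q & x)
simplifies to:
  ~i | (q & x)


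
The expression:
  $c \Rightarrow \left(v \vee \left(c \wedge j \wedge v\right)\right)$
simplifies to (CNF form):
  $v \vee \neg c$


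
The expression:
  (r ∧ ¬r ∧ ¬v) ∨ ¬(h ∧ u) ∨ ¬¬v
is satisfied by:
  {v: True, h: False, u: False}
  {h: False, u: False, v: False}
  {v: True, u: True, h: False}
  {u: True, h: False, v: False}
  {v: True, h: True, u: False}
  {h: True, v: False, u: False}
  {v: True, u: True, h: True}


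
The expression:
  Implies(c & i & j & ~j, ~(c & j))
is always true.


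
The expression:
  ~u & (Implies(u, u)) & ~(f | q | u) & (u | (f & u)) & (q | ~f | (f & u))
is never true.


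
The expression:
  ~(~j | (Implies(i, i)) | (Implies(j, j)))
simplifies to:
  False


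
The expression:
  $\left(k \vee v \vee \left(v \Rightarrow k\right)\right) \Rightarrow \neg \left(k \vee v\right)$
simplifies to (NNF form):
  $\neg k \wedge \neg v$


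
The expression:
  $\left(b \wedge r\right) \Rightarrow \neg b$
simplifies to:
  $\neg b \vee \neg r$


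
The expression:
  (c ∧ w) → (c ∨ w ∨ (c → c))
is always true.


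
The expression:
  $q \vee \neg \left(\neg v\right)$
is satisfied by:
  {q: True, v: True}
  {q: True, v: False}
  {v: True, q: False}


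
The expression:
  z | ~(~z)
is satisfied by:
  {z: True}


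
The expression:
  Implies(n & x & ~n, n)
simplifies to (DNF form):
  True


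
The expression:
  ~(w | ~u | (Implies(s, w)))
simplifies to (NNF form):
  s & u & ~w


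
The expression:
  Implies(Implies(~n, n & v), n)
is always true.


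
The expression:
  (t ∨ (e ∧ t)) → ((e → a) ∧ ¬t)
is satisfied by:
  {t: False}


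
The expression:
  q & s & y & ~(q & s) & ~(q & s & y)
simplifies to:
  False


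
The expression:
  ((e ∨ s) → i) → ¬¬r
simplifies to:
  r ∨ (e ∧ ¬i) ∨ (s ∧ ¬i)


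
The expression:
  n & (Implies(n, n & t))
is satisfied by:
  {t: True, n: True}


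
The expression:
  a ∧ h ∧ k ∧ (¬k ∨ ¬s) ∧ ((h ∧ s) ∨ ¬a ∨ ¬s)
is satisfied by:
  {h: True, a: True, k: True, s: False}


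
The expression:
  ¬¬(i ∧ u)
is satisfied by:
  {i: True, u: True}


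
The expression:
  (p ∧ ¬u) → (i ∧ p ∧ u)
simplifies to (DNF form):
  u ∨ ¬p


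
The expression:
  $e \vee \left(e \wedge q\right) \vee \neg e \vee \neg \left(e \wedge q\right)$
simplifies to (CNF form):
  $\text{True}$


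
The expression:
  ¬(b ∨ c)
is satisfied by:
  {b: False, c: False}


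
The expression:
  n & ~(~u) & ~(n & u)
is never true.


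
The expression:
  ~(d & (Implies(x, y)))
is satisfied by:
  {x: True, y: False, d: False}
  {y: False, d: False, x: False}
  {x: True, y: True, d: False}
  {y: True, x: False, d: False}
  {d: True, x: True, y: False}


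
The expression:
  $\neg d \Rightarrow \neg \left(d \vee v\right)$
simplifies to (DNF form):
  $d \vee \neg v$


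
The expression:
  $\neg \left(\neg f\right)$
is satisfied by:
  {f: True}


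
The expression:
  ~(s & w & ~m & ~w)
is always true.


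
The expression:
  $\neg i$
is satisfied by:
  {i: False}


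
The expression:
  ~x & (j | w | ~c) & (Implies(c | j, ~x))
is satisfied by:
  {w: True, j: True, x: False, c: False}
  {w: True, x: False, j: False, c: False}
  {j: True, w: False, x: False, c: False}
  {w: False, x: False, j: False, c: False}
  {c: True, w: True, j: True, x: False}
  {c: True, w: True, x: False, j: False}
  {c: True, j: True, w: False, x: False}


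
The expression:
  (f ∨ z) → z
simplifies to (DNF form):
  z ∨ ¬f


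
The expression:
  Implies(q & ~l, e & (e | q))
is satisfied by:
  {l: True, e: True, q: False}
  {l: True, e: False, q: False}
  {e: True, l: False, q: False}
  {l: False, e: False, q: False}
  {q: True, l: True, e: True}
  {q: True, l: True, e: False}
  {q: True, e: True, l: False}


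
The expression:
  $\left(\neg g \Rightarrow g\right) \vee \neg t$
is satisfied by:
  {g: True, t: False}
  {t: False, g: False}
  {t: True, g: True}


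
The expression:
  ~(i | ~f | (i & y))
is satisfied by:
  {f: True, i: False}


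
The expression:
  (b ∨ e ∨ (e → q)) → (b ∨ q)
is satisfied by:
  {b: True, q: True}
  {b: True, q: False}
  {q: True, b: False}


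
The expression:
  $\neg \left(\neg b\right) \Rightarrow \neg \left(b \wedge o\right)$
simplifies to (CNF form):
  $\neg b \vee \neg o$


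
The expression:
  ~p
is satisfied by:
  {p: False}


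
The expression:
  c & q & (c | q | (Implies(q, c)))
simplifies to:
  c & q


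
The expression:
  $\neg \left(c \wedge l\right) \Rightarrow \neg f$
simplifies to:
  $\left(c \wedge l\right) \vee \neg f$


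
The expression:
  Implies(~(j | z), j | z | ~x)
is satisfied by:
  {z: True, j: True, x: False}
  {z: True, j: False, x: False}
  {j: True, z: False, x: False}
  {z: False, j: False, x: False}
  {x: True, z: True, j: True}
  {x: True, z: True, j: False}
  {x: True, j: True, z: False}


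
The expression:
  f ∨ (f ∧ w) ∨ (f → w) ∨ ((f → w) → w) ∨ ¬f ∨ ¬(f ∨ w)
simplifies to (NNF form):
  True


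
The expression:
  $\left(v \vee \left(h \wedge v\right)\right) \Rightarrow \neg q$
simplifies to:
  $\neg q \vee \neg v$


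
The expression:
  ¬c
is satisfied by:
  {c: False}


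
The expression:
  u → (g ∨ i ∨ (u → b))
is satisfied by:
  {i: True, b: True, g: True, u: False}
  {i: True, b: True, u: False, g: False}
  {i: True, g: True, u: False, b: False}
  {i: True, u: False, g: False, b: False}
  {b: True, g: True, u: False, i: False}
  {b: True, u: False, g: False, i: False}
  {g: True, b: False, u: False, i: False}
  {b: False, u: False, g: False, i: False}
  {b: True, i: True, u: True, g: True}
  {b: True, i: True, u: True, g: False}
  {i: True, u: True, g: True, b: False}
  {i: True, u: True, b: False, g: False}
  {g: True, u: True, b: True, i: False}
  {u: True, b: True, i: False, g: False}
  {u: True, g: True, i: False, b: False}


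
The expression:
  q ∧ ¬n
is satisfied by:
  {q: True, n: False}


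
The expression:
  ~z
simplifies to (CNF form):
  ~z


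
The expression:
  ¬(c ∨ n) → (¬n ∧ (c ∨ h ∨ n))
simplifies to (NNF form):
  c ∨ h ∨ n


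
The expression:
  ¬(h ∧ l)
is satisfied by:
  {l: False, h: False}
  {h: True, l: False}
  {l: True, h: False}


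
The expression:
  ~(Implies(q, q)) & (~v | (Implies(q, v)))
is never true.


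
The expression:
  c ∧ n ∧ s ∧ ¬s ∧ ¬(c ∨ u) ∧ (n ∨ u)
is never true.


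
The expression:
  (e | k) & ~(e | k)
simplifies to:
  False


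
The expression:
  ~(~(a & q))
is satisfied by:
  {a: True, q: True}


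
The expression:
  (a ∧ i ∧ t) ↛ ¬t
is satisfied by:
  {t: True, i: True, a: True}


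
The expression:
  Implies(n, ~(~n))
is always true.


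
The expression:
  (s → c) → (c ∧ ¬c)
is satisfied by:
  {s: True, c: False}


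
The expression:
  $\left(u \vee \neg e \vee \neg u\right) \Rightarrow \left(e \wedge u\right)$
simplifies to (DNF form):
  $e \wedge u$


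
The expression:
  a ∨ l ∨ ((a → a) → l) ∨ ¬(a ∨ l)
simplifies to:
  True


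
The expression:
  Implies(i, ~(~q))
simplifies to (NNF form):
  q | ~i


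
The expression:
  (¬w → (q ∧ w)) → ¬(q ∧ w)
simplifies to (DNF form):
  ¬q ∨ ¬w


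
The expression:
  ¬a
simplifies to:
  ¬a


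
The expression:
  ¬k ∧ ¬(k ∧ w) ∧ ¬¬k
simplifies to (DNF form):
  False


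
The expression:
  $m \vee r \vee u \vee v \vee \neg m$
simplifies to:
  $\text{True}$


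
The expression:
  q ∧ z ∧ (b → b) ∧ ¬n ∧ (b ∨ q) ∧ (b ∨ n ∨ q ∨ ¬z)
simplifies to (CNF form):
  q ∧ z ∧ ¬n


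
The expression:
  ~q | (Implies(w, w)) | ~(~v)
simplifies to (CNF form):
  True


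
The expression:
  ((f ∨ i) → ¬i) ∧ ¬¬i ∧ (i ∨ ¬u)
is never true.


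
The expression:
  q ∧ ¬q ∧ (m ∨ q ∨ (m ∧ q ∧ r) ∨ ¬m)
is never true.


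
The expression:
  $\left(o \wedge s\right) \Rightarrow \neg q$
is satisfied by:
  {s: False, q: False, o: False}
  {o: True, s: False, q: False}
  {q: True, s: False, o: False}
  {o: True, q: True, s: False}
  {s: True, o: False, q: False}
  {o: True, s: True, q: False}
  {q: True, s: True, o: False}


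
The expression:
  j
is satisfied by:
  {j: True}


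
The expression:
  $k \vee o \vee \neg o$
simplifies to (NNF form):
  $\text{True}$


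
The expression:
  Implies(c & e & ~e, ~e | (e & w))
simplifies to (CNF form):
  True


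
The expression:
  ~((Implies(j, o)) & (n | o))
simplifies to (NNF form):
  ~o & (j | ~n)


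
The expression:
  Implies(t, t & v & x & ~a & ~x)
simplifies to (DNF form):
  ~t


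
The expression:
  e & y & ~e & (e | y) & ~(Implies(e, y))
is never true.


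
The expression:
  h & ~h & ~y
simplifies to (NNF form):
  False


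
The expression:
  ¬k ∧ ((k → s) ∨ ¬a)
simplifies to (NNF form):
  ¬k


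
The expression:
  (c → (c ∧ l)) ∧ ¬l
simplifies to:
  ¬c ∧ ¬l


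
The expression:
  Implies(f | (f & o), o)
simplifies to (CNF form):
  o | ~f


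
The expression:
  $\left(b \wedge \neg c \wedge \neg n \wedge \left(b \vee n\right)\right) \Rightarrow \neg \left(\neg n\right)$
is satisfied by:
  {n: True, c: True, b: False}
  {n: True, c: False, b: False}
  {c: True, n: False, b: False}
  {n: False, c: False, b: False}
  {n: True, b: True, c: True}
  {n: True, b: True, c: False}
  {b: True, c: True, n: False}


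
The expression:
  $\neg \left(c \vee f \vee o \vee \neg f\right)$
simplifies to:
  $\text{False}$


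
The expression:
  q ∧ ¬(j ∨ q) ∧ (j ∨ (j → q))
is never true.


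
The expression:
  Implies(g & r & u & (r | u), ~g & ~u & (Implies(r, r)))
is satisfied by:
  {g: False, u: False, r: False}
  {r: True, g: False, u: False}
  {u: True, g: False, r: False}
  {r: True, u: True, g: False}
  {g: True, r: False, u: False}
  {r: True, g: True, u: False}
  {u: True, g: True, r: False}


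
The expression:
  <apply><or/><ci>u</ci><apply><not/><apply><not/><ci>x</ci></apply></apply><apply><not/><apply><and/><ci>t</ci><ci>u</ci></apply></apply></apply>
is always true.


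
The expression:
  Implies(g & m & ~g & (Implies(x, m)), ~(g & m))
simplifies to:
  True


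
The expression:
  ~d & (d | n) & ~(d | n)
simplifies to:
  False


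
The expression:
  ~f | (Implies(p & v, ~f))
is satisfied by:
  {p: False, v: False, f: False}
  {f: True, p: False, v: False}
  {v: True, p: False, f: False}
  {f: True, v: True, p: False}
  {p: True, f: False, v: False}
  {f: True, p: True, v: False}
  {v: True, p: True, f: False}


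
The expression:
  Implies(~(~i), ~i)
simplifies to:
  ~i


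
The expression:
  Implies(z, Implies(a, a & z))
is always true.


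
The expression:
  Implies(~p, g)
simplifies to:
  g | p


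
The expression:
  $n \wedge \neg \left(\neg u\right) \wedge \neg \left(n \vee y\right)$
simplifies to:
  $\text{False}$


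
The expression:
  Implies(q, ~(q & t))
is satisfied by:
  {t: False, q: False}
  {q: True, t: False}
  {t: True, q: False}


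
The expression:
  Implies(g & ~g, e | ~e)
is always true.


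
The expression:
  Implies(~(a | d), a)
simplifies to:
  a | d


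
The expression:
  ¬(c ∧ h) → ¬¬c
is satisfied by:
  {c: True}


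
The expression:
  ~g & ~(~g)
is never true.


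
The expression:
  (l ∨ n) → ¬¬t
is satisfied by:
  {t: True, n: False, l: False}
  {t: True, l: True, n: False}
  {t: True, n: True, l: False}
  {t: True, l: True, n: True}
  {l: False, n: False, t: False}


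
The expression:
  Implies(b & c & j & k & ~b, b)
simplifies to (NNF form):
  True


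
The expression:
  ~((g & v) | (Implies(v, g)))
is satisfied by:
  {v: True, g: False}


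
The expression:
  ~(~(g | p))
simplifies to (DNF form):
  g | p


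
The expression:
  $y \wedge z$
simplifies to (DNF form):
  $y \wedge z$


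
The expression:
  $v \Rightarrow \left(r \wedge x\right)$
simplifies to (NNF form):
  $\left(r \wedge x\right) \vee \neg v$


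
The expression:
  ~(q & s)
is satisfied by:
  {s: False, q: False}
  {q: True, s: False}
  {s: True, q: False}


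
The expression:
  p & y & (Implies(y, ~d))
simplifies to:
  p & y & ~d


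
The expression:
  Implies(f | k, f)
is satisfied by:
  {f: True, k: False}
  {k: False, f: False}
  {k: True, f: True}


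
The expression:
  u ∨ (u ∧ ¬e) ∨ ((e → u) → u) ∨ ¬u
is always true.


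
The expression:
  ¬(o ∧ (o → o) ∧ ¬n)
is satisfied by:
  {n: True, o: False}
  {o: False, n: False}
  {o: True, n: True}


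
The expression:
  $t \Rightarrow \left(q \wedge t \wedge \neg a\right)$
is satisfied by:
  {q: True, t: False, a: False}
  {q: False, t: False, a: False}
  {a: True, q: True, t: False}
  {a: True, q: False, t: False}
  {t: True, q: True, a: False}


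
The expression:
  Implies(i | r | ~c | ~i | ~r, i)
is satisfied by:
  {i: True}


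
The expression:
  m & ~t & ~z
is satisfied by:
  {m: True, z: False, t: False}


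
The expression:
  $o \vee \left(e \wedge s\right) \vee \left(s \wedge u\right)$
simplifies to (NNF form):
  $o \vee \left(e \wedge s\right) \vee \left(s \wedge u\right)$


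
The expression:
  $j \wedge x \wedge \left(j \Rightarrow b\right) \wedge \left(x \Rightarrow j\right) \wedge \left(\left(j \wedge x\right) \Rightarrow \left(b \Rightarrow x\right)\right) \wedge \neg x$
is never true.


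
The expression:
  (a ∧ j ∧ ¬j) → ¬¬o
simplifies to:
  True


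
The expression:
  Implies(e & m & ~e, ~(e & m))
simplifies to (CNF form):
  True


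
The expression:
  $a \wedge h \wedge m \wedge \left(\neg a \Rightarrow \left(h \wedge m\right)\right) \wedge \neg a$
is never true.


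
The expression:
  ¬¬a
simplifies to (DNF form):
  a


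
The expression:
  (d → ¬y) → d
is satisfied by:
  {d: True}


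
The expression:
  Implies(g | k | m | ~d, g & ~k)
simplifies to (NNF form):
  ~k & (d | g) & (g | ~m)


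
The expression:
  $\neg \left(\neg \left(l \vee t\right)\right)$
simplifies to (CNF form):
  $l \vee t$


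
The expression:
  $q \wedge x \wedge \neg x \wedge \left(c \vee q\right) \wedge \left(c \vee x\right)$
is never true.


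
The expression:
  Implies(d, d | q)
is always true.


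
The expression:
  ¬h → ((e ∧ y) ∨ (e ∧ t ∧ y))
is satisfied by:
  {e: True, h: True, y: True}
  {e: True, h: True, y: False}
  {h: True, y: True, e: False}
  {h: True, y: False, e: False}
  {e: True, y: True, h: False}


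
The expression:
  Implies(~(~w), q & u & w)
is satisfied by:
  {q: True, u: True, w: False}
  {q: True, u: False, w: False}
  {u: True, q: False, w: False}
  {q: False, u: False, w: False}
  {q: True, w: True, u: True}


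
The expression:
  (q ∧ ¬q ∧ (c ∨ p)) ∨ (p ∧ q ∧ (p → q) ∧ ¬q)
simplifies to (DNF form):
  False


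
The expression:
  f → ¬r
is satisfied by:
  {r: False, f: False}
  {f: True, r: False}
  {r: True, f: False}


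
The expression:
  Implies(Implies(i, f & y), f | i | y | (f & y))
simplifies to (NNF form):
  f | i | y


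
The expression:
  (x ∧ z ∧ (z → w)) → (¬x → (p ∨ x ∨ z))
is always true.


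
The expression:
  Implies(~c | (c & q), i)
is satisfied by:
  {i: True, c: True, q: False}
  {i: True, c: False, q: False}
  {i: True, q: True, c: True}
  {i: True, q: True, c: False}
  {c: True, q: False, i: False}


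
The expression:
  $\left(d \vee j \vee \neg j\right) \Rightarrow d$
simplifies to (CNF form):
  $d$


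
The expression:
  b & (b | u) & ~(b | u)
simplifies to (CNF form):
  False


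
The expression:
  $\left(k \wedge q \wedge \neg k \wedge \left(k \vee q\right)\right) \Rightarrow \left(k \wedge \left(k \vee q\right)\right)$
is always true.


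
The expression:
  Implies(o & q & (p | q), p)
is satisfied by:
  {p: True, o: False, q: False}
  {o: False, q: False, p: False}
  {q: True, p: True, o: False}
  {q: True, o: False, p: False}
  {p: True, o: True, q: False}
  {o: True, p: False, q: False}
  {q: True, o: True, p: True}


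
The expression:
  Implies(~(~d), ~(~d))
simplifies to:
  True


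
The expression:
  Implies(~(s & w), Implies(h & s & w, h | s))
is always true.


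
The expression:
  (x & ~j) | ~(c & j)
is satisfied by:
  {c: False, j: False}
  {j: True, c: False}
  {c: True, j: False}


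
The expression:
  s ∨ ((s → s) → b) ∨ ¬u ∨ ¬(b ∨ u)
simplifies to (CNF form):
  b ∨ s ∨ ¬u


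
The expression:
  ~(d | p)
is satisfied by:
  {d: False, p: False}


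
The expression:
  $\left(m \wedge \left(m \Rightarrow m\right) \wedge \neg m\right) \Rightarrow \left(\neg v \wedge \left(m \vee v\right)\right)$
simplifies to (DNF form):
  $\text{True}$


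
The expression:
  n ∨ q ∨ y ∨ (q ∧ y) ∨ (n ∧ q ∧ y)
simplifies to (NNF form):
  n ∨ q ∨ y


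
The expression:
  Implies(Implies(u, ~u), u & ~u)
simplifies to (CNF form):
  u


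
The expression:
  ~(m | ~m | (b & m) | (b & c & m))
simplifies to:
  False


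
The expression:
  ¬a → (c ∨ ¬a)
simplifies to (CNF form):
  True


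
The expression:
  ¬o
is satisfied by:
  {o: False}


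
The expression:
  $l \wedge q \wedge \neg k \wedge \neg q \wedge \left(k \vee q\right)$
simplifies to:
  $\text{False}$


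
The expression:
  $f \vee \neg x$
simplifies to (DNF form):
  $f \vee \neg x$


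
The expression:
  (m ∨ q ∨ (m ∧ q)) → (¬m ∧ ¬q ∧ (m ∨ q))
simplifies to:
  ¬m ∧ ¬q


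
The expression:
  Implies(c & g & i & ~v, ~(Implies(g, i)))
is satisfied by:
  {v: True, g: False, c: False, i: False}
  {v: False, g: False, c: False, i: False}
  {i: True, v: True, g: False, c: False}
  {i: True, v: False, g: False, c: False}
  {v: True, c: True, i: False, g: False}
  {c: True, i: False, g: False, v: False}
  {i: True, c: True, v: True, g: False}
  {i: True, c: True, v: False, g: False}
  {v: True, g: True, i: False, c: False}
  {g: True, i: False, c: False, v: False}
  {v: True, i: True, g: True, c: False}
  {i: True, g: True, v: False, c: False}
  {v: True, c: True, g: True, i: False}
  {c: True, g: True, i: False, v: False}
  {i: True, c: True, g: True, v: True}


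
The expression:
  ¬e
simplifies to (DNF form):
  ¬e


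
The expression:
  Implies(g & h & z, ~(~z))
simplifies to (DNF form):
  True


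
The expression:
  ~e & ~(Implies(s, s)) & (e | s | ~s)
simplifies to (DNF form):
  False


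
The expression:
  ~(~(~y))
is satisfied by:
  {y: False}


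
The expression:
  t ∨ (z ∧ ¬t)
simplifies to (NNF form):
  t ∨ z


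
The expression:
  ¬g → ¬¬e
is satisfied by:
  {e: True, g: True}
  {e: True, g: False}
  {g: True, e: False}


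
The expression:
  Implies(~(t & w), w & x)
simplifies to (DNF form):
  (t & w) | (w & x)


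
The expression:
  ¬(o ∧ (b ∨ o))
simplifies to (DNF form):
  ¬o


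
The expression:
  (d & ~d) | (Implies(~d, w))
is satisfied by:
  {d: True, w: True}
  {d: True, w: False}
  {w: True, d: False}


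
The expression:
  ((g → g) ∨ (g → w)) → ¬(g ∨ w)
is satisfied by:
  {g: False, w: False}


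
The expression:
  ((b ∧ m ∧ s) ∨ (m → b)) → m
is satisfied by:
  {m: True}


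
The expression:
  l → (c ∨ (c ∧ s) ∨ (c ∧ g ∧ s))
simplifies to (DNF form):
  c ∨ ¬l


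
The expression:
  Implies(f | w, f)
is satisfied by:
  {f: True, w: False}
  {w: False, f: False}
  {w: True, f: True}


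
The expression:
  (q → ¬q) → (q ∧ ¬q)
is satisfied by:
  {q: True}


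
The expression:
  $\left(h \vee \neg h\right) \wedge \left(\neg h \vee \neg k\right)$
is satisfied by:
  {h: False, k: False}
  {k: True, h: False}
  {h: True, k: False}


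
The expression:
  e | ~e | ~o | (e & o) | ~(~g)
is always true.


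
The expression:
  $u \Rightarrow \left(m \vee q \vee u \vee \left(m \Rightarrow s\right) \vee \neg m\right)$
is always true.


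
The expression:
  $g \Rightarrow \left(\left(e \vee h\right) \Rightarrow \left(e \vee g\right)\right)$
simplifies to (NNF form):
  $\text{True}$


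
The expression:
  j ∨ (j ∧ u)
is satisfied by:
  {j: True}


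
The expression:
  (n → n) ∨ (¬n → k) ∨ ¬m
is always true.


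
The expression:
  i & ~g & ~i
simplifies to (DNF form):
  False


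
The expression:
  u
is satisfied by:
  {u: True}


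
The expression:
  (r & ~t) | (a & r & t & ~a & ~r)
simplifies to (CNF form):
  r & ~t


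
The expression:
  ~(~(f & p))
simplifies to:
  f & p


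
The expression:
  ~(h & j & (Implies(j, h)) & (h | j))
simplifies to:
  ~h | ~j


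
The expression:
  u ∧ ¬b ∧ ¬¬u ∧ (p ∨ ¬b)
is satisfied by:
  {u: True, b: False}


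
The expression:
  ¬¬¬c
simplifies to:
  ¬c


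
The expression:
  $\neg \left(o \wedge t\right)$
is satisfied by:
  {o: False, t: False}
  {t: True, o: False}
  {o: True, t: False}


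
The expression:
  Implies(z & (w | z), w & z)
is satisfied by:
  {w: True, z: False}
  {z: False, w: False}
  {z: True, w: True}


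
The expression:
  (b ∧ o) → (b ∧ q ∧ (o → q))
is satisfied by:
  {q: True, o: False, b: False}
  {o: False, b: False, q: False}
  {b: True, q: True, o: False}
  {b: True, o: False, q: False}
  {q: True, o: True, b: False}
  {o: True, q: False, b: False}
  {b: True, o: True, q: True}


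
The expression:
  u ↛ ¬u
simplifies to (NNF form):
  u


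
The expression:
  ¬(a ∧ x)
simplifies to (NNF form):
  ¬a ∨ ¬x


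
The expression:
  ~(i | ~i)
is never true.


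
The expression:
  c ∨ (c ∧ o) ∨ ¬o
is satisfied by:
  {c: True, o: False}
  {o: False, c: False}
  {o: True, c: True}


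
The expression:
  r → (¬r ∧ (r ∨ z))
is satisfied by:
  {r: False}


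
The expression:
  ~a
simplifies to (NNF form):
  ~a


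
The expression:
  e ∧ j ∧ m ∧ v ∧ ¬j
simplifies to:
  False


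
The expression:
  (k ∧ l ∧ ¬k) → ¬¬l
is always true.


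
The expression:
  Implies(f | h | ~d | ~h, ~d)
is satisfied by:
  {d: False}


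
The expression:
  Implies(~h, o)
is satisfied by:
  {o: True, h: True}
  {o: True, h: False}
  {h: True, o: False}


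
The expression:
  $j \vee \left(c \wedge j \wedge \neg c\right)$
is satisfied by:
  {j: True}


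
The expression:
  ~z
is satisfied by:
  {z: False}


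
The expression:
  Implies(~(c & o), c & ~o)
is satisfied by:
  {c: True}


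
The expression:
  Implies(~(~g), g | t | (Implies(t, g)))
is always true.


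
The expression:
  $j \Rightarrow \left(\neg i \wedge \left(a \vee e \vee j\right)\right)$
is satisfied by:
  {i: False, j: False}
  {j: True, i: False}
  {i: True, j: False}


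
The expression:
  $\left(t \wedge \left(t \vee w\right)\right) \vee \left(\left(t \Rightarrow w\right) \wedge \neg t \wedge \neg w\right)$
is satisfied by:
  {t: True, w: False}
  {w: False, t: False}
  {w: True, t: True}


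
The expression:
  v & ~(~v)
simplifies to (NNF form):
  v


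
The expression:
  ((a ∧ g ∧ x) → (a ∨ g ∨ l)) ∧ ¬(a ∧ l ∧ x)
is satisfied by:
  {l: False, a: False, x: False}
  {x: True, l: False, a: False}
  {a: True, l: False, x: False}
  {x: True, a: True, l: False}
  {l: True, x: False, a: False}
  {x: True, l: True, a: False}
  {a: True, l: True, x: False}


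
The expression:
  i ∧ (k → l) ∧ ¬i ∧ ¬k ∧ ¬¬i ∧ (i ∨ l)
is never true.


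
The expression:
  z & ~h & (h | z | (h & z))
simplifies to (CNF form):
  z & ~h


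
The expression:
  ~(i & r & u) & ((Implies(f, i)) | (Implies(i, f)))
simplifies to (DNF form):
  ~i | ~r | ~u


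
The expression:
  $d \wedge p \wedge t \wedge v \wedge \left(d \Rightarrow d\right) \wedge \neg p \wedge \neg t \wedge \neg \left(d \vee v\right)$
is never true.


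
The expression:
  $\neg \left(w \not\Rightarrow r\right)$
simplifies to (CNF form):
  $r \vee \neg w$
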